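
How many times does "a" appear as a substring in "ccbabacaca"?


Searching for "a" in "ccbabacaca"
Scanning each position:
  Position 0: "c" => no
  Position 1: "c" => no
  Position 2: "b" => no
  Position 3: "a" => MATCH
  Position 4: "b" => no
  Position 5: "a" => MATCH
  Position 6: "c" => no
  Position 7: "a" => MATCH
  Position 8: "c" => no
  Position 9: "a" => MATCH
Total occurrences: 4

4


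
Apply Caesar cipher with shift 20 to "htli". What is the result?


Caesar cipher: shift "htli" by 20
  'h' (pos 7) + 20 = pos 1 = 'b'
  't' (pos 19) + 20 = pos 13 = 'n'
  'l' (pos 11) + 20 = pos 5 = 'f'
  'i' (pos 8) + 20 = pos 2 = 'c'
Result: bnfc

bnfc


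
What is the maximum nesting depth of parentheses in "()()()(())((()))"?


Input: "()()()(())((()))"
Tracking depth:
  Position 0 '(': depth becomes 1
  Position 1 ')': depth becomes 0
  Position 2 '(': depth becomes 1
  Position 3 ')': depth becomes 0
  Position 4 '(': depth becomes 1
  Position 5 ')': depth becomes 0
  Position 6 '(': depth becomes 1
  Position 7 '(': depth becomes 2
  Position 8 ')': depth becomes 1
  Position 9 ')': depth becomes 0
  Position 10 '(': depth becomes 1
  Position 11 '(': depth becomes 2
  Position 12 '(': depth becomes 3
  Position 13 ')': depth becomes 2
  Position 14 ')': depth becomes 1
  Position 15 ')': depth becomes 0
Maximum depth reached: 3

3


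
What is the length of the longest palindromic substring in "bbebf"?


Input: "bbebf"
Checking substrings for palindromes:
  [1:4] "beb" (len 3) => palindrome
  [0:2] "bb" (len 2) => palindrome
Longest palindromic substring: "beb" with length 3

3


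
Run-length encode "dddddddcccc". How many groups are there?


Input: dddddddcccc
Scanning for consecutive runs:
  Group 1: 'd' x 7 (positions 0-6)
  Group 2: 'c' x 4 (positions 7-10)
Total groups: 2

2


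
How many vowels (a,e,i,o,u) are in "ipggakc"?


Input: ipggakc
Checking each character:
  'i' at position 0: vowel (running total: 1)
  'p' at position 1: consonant
  'g' at position 2: consonant
  'g' at position 3: consonant
  'a' at position 4: vowel (running total: 2)
  'k' at position 5: consonant
  'c' at position 6: consonant
Total vowels: 2

2


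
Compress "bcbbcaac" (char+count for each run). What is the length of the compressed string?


Input: bcbbcaac
Runs:
  'b' x 1 => "b1"
  'c' x 1 => "c1"
  'b' x 2 => "b2"
  'c' x 1 => "c1"
  'a' x 2 => "a2"
  'c' x 1 => "c1"
Compressed: "b1c1b2c1a2c1"
Compressed length: 12

12


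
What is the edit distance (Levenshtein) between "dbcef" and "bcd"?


Computing edit distance: "dbcef" -> "bcd"
DP table:
           b    c    d
      0    1    2    3
  d   1    1    2    2
  b   2    1    2    3
  c   3    2    1    2
  e   4    3    2    2
  f   5    4    3    3
Edit distance = dp[5][3] = 3

3


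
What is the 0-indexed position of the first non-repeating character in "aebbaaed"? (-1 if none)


Input: aebbaaed
Character frequencies:
  'a': 3
  'b': 2
  'd': 1
  'e': 2
Scanning left to right for freq == 1:
  Position 0 ('a'): freq=3, skip
  Position 1 ('e'): freq=2, skip
  Position 2 ('b'): freq=2, skip
  Position 3 ('b'): freq=2, skip
  Position 4 ('a'): freq=3, skip
  Position 5 ('a'): freq=3, skip
  Position 6 ('e'): freq=2, skip
  Position 7 ('d'): unique! => answer = 7

7


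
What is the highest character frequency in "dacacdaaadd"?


Input: dacacdaaadd
Character counts:
  'a': 5
  'c': 2
  'd': 4
Maximum frequency: 5

5


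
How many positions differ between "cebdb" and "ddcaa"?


Comparing "cebdb" and "ddcaa" position by position:
  Position 0: 'c' vs 'd' => DIFFER
  Position 1: 'e' vs 'd' => DIFFER
  Position 2: 'b' vs 'c' => DIFFER
  Position 3: 'd' vs 'a' => DIFFER
  Position 4: 'b' vs 'a' => DIFFER
Positions that differ: 5

5


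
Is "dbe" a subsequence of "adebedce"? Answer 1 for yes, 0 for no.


Check if "dbe" is a subsequence of "adebedce"
Greedy scan:
  Position 0 ('a'): no match needed
  Position 1 ('d'): matches sub[0] = 'd'
  Position 2 ('e'): no match needed
  Position 3 ('b'): matches sub[1] = 'b'
  Position 4 ('e'): matches sub[2] = 'e'
  Position 5 ('d'): no match needed
  Position 6 ('c'): no match needed
  Position 7 ('e'): no match needed
All 3 characters matched => is a subsequence

1


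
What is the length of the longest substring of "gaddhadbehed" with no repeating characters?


Input: "gaddhadbehed"
Sliding window (track last position of each char):
  Position 0 ('g'): window [0,0] length 1 -- new best
  Position 1 ('a'): window [0,1] length 2 -- new best
  Position 2 ('d'): window [0,2] length 3 -- new best
  Position 3 ('d'): repeat (last at 2), move window start to 3
  Position 3 ('d'): window [3,3] length 1
  Position 4 ('h'): window [3,4] length 2
  Position 5 ('a'): window [3,5] length 3
  Position 6 ('d'): repeat (last at 3), move window start to 4
  Position 6 ('d'): window [4,6] length 3
  Position 7 ('b'): window [4,7] length 4 -- new best
  Position 8 ('e'): window [4,8] length 5 -- new best
  Position 9 ('h'): repeat (last at 4), move window start to 5
  Position 9 ('h'): window [5,9] length 5
  Position 10 ('e'): repeat (last at 8), move window start to 9
  Position 10 ('e'): window [9,10] length 2
  Position 11 ('d'): window [9,11] length 3
Longest substring with no repeats: "hadbe" with length 5

5


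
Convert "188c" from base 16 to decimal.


Input: "188c" in base 16
Positional expansion:
  Digit '1' (value 1) x 16^3 = 4096
  Digit '8' (value 8) x 16^2 = 2048
  Digit '8' (value 8) x 16^1 = 128
  Digit 'c' (value 12) x 16^0 = 12
Sum = 6284

6284


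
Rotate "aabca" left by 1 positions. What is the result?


Input: "aabca", rotate left by 1
First 1 characters: "a"
Remaining characters: "abca"
Concatenate remaining + first: "abca" + "a" = "abcaa"

abcaa


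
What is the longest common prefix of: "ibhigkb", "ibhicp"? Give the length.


Words: ibhigkb, ibhicp
  Position 0: all 'i' => match
  Position 1: all 'b' => match
  Position 2: all 'h' => match
  Position 3: all 'i' => match
  Position 4: ('g', 'c') => mismatch, stop
LCP = "ibhi" (length 4)

4


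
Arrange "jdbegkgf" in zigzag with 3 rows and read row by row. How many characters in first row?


Zigzag "jdbegkgf" into 3 rows:
Placing characters:
  'j' => row 0
  'd' => row 1
  'b' => row 2
  'e' => row 1
  'g' => row 0
  'k' => row 1
  'g' => row 2
  'f' => row 1
Rows:
  Row 0: "jg"
  Row 1: "dekf"
  Row 2: "bg"
First row length: 2

2


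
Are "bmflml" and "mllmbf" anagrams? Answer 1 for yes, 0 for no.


Strings: "bmflml", "mllmbf"
Sorted first:  bfllmm
Sorted second: bfllmm
Sorted forms match => anagrams

1


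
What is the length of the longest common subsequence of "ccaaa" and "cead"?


LCS of "ccaaa" and "cead"
DP table:
           c    e    a    d
      0    0    0    0    0
  c   0    1    1    1    1
  c   0    1    1    1    1
  a   0    1    1    2    2
  a   0    1    1    2    2
  a   0    1    1    2    2
LCS length = dp[5][4] = 2

2


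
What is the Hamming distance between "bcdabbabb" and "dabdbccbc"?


Comparing "bcdabbabb" and "dabdbccbc" position by position:
  Position 0: 'b' vs 'd' => differ
  Position 1: 'c' vs 'a' => differ
  Position 2: 'd' vs 'b' => differ
  Position 3: 'a' vs 'd' => differ
  Position 4: 'b' vs 'b' => same
  Position 5: 'b' vs 'c' => differ
  Position 6: 'a' vs 'c' => differ
  Position 7: 'b' vs 'b' => same
  Position 8: 'b' vs 'c' => differ
Total differences (Hamming distance): 7

7


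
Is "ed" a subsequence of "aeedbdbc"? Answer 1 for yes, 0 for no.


Check if "ed" is a subsequence of "aeedbdbc"
Greedy scan:
  Position 0 ('a'): no match needed
  Position 1 ('e'): matches sub[0] = 'e'
  Position 2 ('e'): no match needed
  Position 3 ('d'): matches sub[1] = 'd'
  Position 4 ('b'): no match needed
  Position 5 ('d'): no match needed
  Position 6 ('b'): no match needed
  Position 7 ('c'): no match needed
All 2 characters matched => is a subsequence

1


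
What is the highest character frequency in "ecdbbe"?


Input: ecdbbe
Character counts:
  'b': 2
  'c': 1
  'd': 1
  'e': 2
Maximum frequency: 2

2


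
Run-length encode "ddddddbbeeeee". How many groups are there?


Input: ddddddbbeeeee
Scanning for consecutive runs:
  Group 1: 'd' x 6 (positions 0-5)
  Group 2: 'b' x 2 (positions 6-7)
  Group 3: 'e' x 5 (positions 8-12)
Total groups: 3

3


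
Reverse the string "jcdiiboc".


Input: jcdiiboc
Reading characters right to left:
  Position 7: 'c'
  Position 6: 'o'
  Position 5: 'b'
  Position 4: 'i'
  Position 3: 'i'
  Position 2: 'd'
  Position 1: 'c'
  Position 0: 'j'
Reversed: cobiidcj

cobiidcj


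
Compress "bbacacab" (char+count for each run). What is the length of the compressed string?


Input: bbacacab
Runs:
  'b' x 2 => "b2"
  'a' x 1 => "a1"
  'c' x 1 => "c1"
  'a' x 1 => "a1"
  'c' x 1 => "c1"
  'a' x 1 => "a1"
  'b' x 1 => "b1"
Compressed: "b2a1c1a1c1a1b1"
Compressed length: 14

14


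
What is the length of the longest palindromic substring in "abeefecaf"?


Input: "abeefecaf"
Checking substrings for palindromes:
  [3:6] "efe" (len 3) => palindrome
  [2:4] "ee" (len 2) => palindrome
Longest palindromic substring: "efe" with length 3

3


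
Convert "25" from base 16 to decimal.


Input: "25" in base 16
Positional expansion:
  Digit '2' (value 2) x 16^1 = 32
  Digit '5' (value 5) x 16^0 = 5
Sum = 37

37


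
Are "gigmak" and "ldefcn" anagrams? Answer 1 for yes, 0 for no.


Strings: "gigmak", "ldefcn"
Sorted first:  aggikm
Sorted second: cdefln
Differ at position 0: 'a' vs 'c' => not anagrams

0


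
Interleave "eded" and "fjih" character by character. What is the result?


Interleaving "eded" and "fjih":
  Position 0: 'e' from first, 'f' from second => "ef"
  Position 1: 'd' from first, 'j' from second => "dj"
  Position 2: 'e' from first, 'i' from second => "ei"
  Position 3: 'd' from first, 'h' from second => "dh"
Result: efdjeidh

efdjeidh


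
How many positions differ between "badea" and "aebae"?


Comparing "badea" and "aebae" position by position:
  Position 0: 'b' vs 'a' => DIFFER
  Position 1: 'a' vs 'e' => DIFFER
  Position 2: 'd' vs 'b' => DIFFER
  Position 3: 'e' vs 'a' => DIFFER
  Position 4: 'a' vs 'e' => DIFFER
Positions that differ: 5

5


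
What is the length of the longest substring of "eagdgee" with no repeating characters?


Input: "eagdgee"
Sliding window (track last position of each char):
  Position 0 ('e'): window [0,0] length 1 -- new best
  Position 1 ('a'): window [0,1] length 2 -- new best
  Position 2 ('g'): window [0,2] length 3 -- new best
  Position 3 ('d'): window [0,3] length 4 -- new best
  Position 4 ('g'): repeat (last at 2), move window start to 3
  Position 4 ('g'): window [3,4] length 2
  Position 5 ('e'): window [3,5] length 3
  Position 6 ('e'): repeat (last at 5), move window start to 6
  Position 6 ('e'): window [6,6] length 1
Longest substring with no repeats: "eagd" with length 4

4


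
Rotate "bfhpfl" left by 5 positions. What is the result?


Input: "bfhpfl", rotate left by 5
First 5 characters: "bfhpf"
Remaining characters: "l"
Concatenate remaining + first: "l" + "bfhpf" = "lbfhpf"

lbfhpf


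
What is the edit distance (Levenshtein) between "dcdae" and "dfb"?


Computing edit distance: "dcdae" -> "dfb"
DP table:
           d    f    b
      0    1    2    3
  d   1    0    1    2
  c   2    1    1    2
  d   3    2    2    2
  a   4    3    3    3
  e   5    4    4    4
Edit distance = dp[5][3] = 4

4


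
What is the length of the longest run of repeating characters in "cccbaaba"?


Input: "cccbaaba"
Scanning for longest run:
  Position 1 ('c'): continues run of 'c', length=2
  Position 2 ('c'): continues run of 'c', length=3
  Position 3 ('b'): new char, reset run to 1
  Position 4 ('a'): new char, reset run to 1
  Position 5 ('a'): continues run of 'a', length=2
  Position 6 ('b'): new char, reset run to 1
  Position 7 ('a'): new char, reset run to 1
Longest run: 'c' with length 3

3


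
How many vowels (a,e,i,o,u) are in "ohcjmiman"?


Input: ohcjmiman
Checking each character:
  'o' at position 0: vowel (running total: 1)
  'h' at position 1: consonant
  'c' at position 2: consonant
  'j' at position 3: consonant
  'm' at position 4: consonant
  'i' at position 5: vowel (running total: 2)
  'm' at position 6: consonant
  'a' at position 7: vowel (running total: 3)
  'n' at position 8: consonant
Total vowels: 3

3


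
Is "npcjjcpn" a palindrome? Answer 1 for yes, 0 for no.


Input: npcjjcpn
Reversed: npcjjcpn
  Compare pos 0 ('n') with pos 7 ('n'): match
  Compare pos 1 ('p') with pos 6 ('p'): match
  Compare pos 2 ('c') with pos 5 ('c'): match
  Compare pos 3 ('j') with pos 4 ('j'): match
Result: palindrome

1


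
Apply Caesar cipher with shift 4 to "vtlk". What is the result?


Caesar cipher: shift "vtlk" by 4
  'v' (pos 21) + 4 = pos 25 = 'z'
  't' (pos 19) + 4 = pos 23 = 'x'
  'l' (pos 11) + 4 = pos 15 = 'p'
  'k' (pos 10) + 4 = pos 14 = 'o'
Result: zxpo

zxpo


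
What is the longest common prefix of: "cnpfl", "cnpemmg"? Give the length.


Words: cnpfl, cnpemmg
  Position 0: all 'c' => match
  Position 1: all 'n' => match
  Position 2: all 'p' => match
  Position 3: ('f', 'e') => mismatch, stop
LCP = "cnp" (length 3)

3


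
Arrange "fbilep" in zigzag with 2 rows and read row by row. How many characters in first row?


Zigzag "fbilep" into 2 rows:
Placing characters:
  'f' => row 0
  'b' => row 1
  'i' => row 0
  'l' => row 1
  'e' => row 0
  'p' => row 1
Rows:
  Row 0: "fie"
  Row 1: "blp"
First row length: 3

3


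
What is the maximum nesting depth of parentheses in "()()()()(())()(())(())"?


Input: "()()()()(())()(())(())"
Tracking depth:
  Position 0 '(': depth becomes 1
  Position 1 ')': depth becomes 0
  Position 2 '(': depth becomes 1
  Position 3 ')': depth becomes 0
  Position 4 '(': depth becomes 1
  Position 5 ')': depth becomes 0
  Position 6 '(': depth becomes 1
  Position 7 ')': depth becomes 0
  Position 8 '(': depth becomes 1
  Position 9 '(': depth becomes 2
  Position 10 ')': depth becomes 1
  Position 11 ')': depth becomes 0
  Position 12 '(': depth becomes 1
  Position 13 ')': depth becomes 0
  Position 14 '(': depth becomes 1
  Position 15 '(': depth becomes 2
  Position 16 ')': depth becomes 1
  Position 17 ')': depth becomes 0
  Position 18 '(': depth becomes 1
  Position 19 '(': depth becomes 2
  Position 20 ')': depth becomes 1
  Position 21 ')': depth becomes 0
Maximum depth reached: 2

2


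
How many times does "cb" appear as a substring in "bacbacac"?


Searching for "cb" in "bacbacac"
Scanning each position:
  Position 0: "ba" => no
  Position 1: "ac" => no
  Position 2: "cb" => MATCH
  Position 3: "ba" => no
  Position 4: "ac" => no
  Position 5: "ca" => no
  Position 6: "ac" => no
Total occurrences: 1

1


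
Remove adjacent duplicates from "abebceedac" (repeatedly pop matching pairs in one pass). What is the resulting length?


Input: abebceedac
Stack-based adjacent duplicate removal:
  Read 'a': push. Stack: a
  Read 'b': push. Stack: ab
  Read 'e': push. Stack: abe
  Read 'b': push. Stack: abeb
  Read 'c': push. Stack: abebc
  Read 'e': push. Stack: abebce
  Read 'e': matches stack top 'e' => pop. Stack: abebc
  Read 'd': push. Stack: abebcd
  Read 'a': push. Stack: abebcda
  Read 'c': push. Stack: abebcdac
Final stack: "abebcdac" (length 8)

8


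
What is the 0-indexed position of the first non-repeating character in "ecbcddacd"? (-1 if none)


Input: ecbcddacd
Character frequencies:
  'a': 1
  'b': 1
  'c': 3
  'd': 3
  'e': 1
Scanning left to right for freq == 1:
  Position 0 ('e'): unique! => answer = 0

0


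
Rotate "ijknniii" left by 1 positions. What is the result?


Input: "ijknniii", rotate left by 1
First 1 characters: "i"
Remaining characters: "jknniii"
Concatenate remaining + first: "jknniii" + "i" = "jknniiii"

jknniiii


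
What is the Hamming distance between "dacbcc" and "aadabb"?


Comparing "dacbcc" and "aadabb" position by position:
  Position 0: 'd' vs 'a' => differ
  Position 1: 'a' vs 'a' => same
  Position 2: 'c' vs 'd' => differ
  Position 3: 'b' vs 'a' => differ
  Position 4: 'c' vs 'b' => differ
  Position 5: 'c' vs 'b' => differ
Total differences (Hamming distance): 5

5


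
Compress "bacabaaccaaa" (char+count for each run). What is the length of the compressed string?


Input: bacabaaccaaa
Runs:
  'b' x 1 => "b1"
  'a' x 1 => "a1"
  'c' x 1 => "c1"
  'a' x 1 => "a1"
  'b' x 1 => "b1"
  'a' x 2 => "a2"
  'c' x 2 => "c2"
  'a' x 3 => "a3"
Compressed: "b1a1c1a1b1a2c2a3"
Compressed length: 16

16


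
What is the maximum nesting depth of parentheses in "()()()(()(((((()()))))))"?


Input: "()()()(()(((((()()))))))"
Tracking depth:
  Position 0 '(': depth becomes 1
  Position 1 ')': depth becomes 0
  Position 2 '(': depth becomes 1
  Position 3 ')': depth becomes 0
  Position 4 '(': depth becomes 1
  Position 5 ')': depth becomes 0
  Position 6 '(': depth becomes 1
  Position 7 '(': depth becomes 2
  Position 8 ')': depth becomes 1
  Position 9 '(': depth becomes 2
  Position 10 '(': depth becomes 3
  Position 11 '(': depth becomes 4
  Position 12 '(': depth becomes 5
  Position 13 '(': depth becomes 6
  Position 14 '(': depth becomes 7
  Position 15 ')': depth becomes 6
  Position 16 '(': depth becomes 7
  Position 17 ')': depth becomes 6
  Position 18 ')': depth becomes 5
  Position 19 ')': depth becomes 4
  Position 20 ')': depth becomes 3
  Position 21 ')': depth becomes 2
  Position 22 ')': depth becomes 1
  Position 23 ')': depth becomes 0
Maximum depth reached: 7

7


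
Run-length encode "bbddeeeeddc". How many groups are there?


Input: bbddeeeeddc
Scanning for consecutive runs:
  Group 1: 'b' x 2 (positions 0-1)
  Group 2: 'd' x 2 (positions 2-3)
  Group 3: 'e' x 4 (positions 4-7)
  Group 4: 'd' x 2 (positions 8-9)
  Group 5: 'c' x 1 (positions 10-10)
Total groups: 5

5


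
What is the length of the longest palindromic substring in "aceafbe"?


Input: "aceafbe"
Checking substrings for palindromes:
  No multi-char palindromic substrings found
Longest palindromic substring: "a" with length 1

1


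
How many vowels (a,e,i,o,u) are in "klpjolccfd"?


Input: klpjolccfd
Checking each character:
  'k' at position 0: consonant
  'l' at position 1: consonant
  'p' at position 2: consonant
  'j' at position 3: consonant
  'o' at position 4: vowel (running total: 1)
  'l' at position 5: consonant
  'c' at position 6: consonant
  'c' at position 7: consonant
  'f' at position 8: consonant
  'd' at position 9: consonant
Total vowels: 1

1


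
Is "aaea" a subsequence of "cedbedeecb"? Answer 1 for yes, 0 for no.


Check if "aaea" is a subsequence of "cedbedeecb"
Greedy scan:
  Position 0 ('c'): no match needed
  Position 1 ('e'): no match needed
  Position 2 ('d'): no match needed
  Position 3 ('b'): no match needed
  Position 4 ('e'): no match needed
  Position 5 ('d'): no match needed
  Position 6 ('e'): no match needed
  Position 7 ('e'): no match needed
  Position 8 ('c'): no match needed
  Position 9 ('b'): no match needed
Only matched 0/4 characters => not a subsequence

0


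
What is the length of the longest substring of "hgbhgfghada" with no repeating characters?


Input: "hgbhgfghada"
Sliding window (track last position of each char):
  Position 0 ('h'): window [0,0] length 1 -- new best
  Position 1 ('g'): window [0,1] length 2 -- new best
  Position 2 ('b'): window [0,2] length 3 -- new best
  Position 3 ('h'): repeat (last at 0), move window start to 1
  Position 3 ('h'): window [1,3] length 3
  Position 4 ('g'): repeat (last at 1), move window start to 2
  Position 4 ('g'): window [2,4] length 3
  Position 5 ('f'): window [2,5] length 4 -- new best
  Position 6 ('g'): repeat (last at 4), move window start to 5
  Position 6 ('g'): window [5,6] length 2
  Position 7 ('h'): window [5,7] length 3
  Position 8 ('a'): window [5,8] length 4
  Position 9 ('d'): window [5,9] length 5 -- new best
  Position 10 ('a'): repeat (last at 8), move window start to 9
  Position 10 ('a'): window [9,10] length 2
Longest substring with no repeats: "fghad" with length 5

5


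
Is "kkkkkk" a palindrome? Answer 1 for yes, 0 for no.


Input: kkkkkk
Reversed: kkkkkk
  Compare pos 0 ('k') with pos 5 ('k'): match
  Compare pos 1 ('k') with pos 4 ('k'): match
  Compare pos 2 ('k') with pos 3 ('k'): match
Result: palindrome

1


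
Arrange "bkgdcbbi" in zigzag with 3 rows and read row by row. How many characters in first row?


Zigzag "bkgdcbbi" into 3 rows:
Placing characters:
  'b' => row 0
  'k' => row 1
  'g' => row 2
  'd' => row 1
  'c' => row 0
  'b' => row 1
  'b' => row 2
  'i' => row 1
Rows:
  Row 0: "bc"
  Row 1: "kdbi"
  Row 2: "gb"
First row length: 2

2


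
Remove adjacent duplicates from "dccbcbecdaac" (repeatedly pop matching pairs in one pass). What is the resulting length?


Input: dccbcbecdaac
Stack-based adjacent duplicate removal:
  Read 'd': push. Stack: d
  Read 'c': push. Stack: dc
  Read 'c': matches stack top 'c' => pop. Stack: d
  Read 'b': push. Stack: db
  Read 'c': push. Stack: dbc
  Read 'b': push. Stack: dbcb
  Read 'e': push. Stack: dbcbe
  Read 'c': push. Stack: dbcbec
  Read 'd': push. Stack: dbcbecd
  Read 'a': push. Stack: dbcbecda
  Read 'a': matches stack top 'a' => pop. Stack: dbcbecd
  Read 'c': push. Stack: dbcbecdc
Final stack: "dbcbecdc" (length 8)

8


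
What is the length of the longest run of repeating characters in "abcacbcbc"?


Input: "abcacbcbc"
Scanning for longest run:
  Position 1 ('b'): new char, reset run to 1
  Position 2 ('c'): new char, reset run to 1
  Position 3 ('a'): new char, reset run to 1
  Position 4 ('c'): new char, reset run to 1
  Position 5 ('b'): new char, reset run to 1
  Position 6 ('c'): new char, reset run to 1
  Position 7 ('b'): new char, reset run to 1
  Position 8 ('c'): new char, reset run to 1
Longest run: 'a' with length 1

1


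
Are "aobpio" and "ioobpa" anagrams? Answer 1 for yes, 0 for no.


Strings: "aobpio", "ioobpa"
Sorted first:  abioop
Sorted second: abioop
Sorted forms match => anagrams

1


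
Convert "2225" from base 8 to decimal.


Input: "2225" in base 8
Positional expansion:
  Digit '2' (value 2) x 8^3 = 1024
  Digit '2' (value 2) x 8^2 = 128
  Digit '2' (value 2) x 8^1 = 16
  Digit '5' (value 5) x 8^0 = 5
Sum = 1173

1173


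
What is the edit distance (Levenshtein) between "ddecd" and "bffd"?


Computing edit distance: "ddecd" -> "bffd"
DP table:
           b    f    f    d
      0    1    2    3    4
  d   1    1    2    3    3
  d   2    2    2    3    3
  e   3    3    3    3    4
  c   4    4    4    4    4
  d   5    5    5    5    4
Edit distance = dp[5][4] = 4

4


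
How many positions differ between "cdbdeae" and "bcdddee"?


Comparing "cdbdeae" and "bcdddee" position by position:
  Position 0: 'c' vs 'b' => DIFFER
  Position 1: 'd' vs 'c' => DIFFER
  Position 2: 'b' vs 'd' => DIFFER
  Position 3: 'd' vs 'd' => same
  Position 4: 'e' vs 'd' => DIFFER
  Position 5: 'a' vs 'e' => DIFFER
  Position 6: 'e' vs 'e' => same
Positions that differ: 5

5


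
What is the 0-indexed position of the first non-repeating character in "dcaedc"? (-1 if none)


Input: dcaedc
Character frequencies:
  'a': 1
  'c': 2
  'd': 2
  'e': 1
Scanning left to right for freq == 1:
  Position 0 ('d'): freq=2, skip
  Position 1 ('c'): freq=2, skip
  Position 2 ('a'): unique! => answer = 2

2


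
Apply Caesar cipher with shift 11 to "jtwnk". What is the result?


Caesar cipher: shift "jtwnk" by 11
  'j' (pos 9) + 11 = pos 20 = 'u'
  't' (pos 19) + 11 = pos 4 = 'e'
  'w' (pos 22) + 11 = pos 7 = 'h'
  'n' (pos 13) + 11 = pos 24 = 'y'
  'k' (pos 10) + 11 = pos 21 = 'v'
Result: uehyv

uehyv


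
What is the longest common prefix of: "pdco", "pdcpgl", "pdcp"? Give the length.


Words: pdco, pdcpgl, pdcp
  Position 0: all 'p' => match
  Position 1: all 'd' => match
  Position 2: all 'c' => match
  Position 3: ('o', 'p', 'p') => mismatch, stop
LCP = "pdc" (length 3)

3


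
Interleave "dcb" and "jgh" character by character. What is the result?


Interleaving "dcb" and "jgh":
  Position 0: 'd' from first, 'j' from second => "dj"
  Position 1: 'c' from first, 'g' from second => "cg"
  Position 2: 'b' from first, 'h' from second => "bh"
Result: djcgbh

djcgbh


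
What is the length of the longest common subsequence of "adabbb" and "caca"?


LCS of "adabbb" and "caca"
DP table:
           c    a    c    a
      0    0    0    0    0
  a   0    0    1    1    1
  d   0    0    1    1    1
  a   0    0    1    1    2
  b   0    0    1    1    2
  b   0    0    1    1    2
  b   0    0    1    1    2
LCS length = dp[6][4] = 2

2


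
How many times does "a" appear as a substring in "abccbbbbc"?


Searching for "a" in "abccbbbbc"
Scanning each position:
  Position 0: "a" => MATCH
  Position 1: "b" => no
  Position 2: "c" => no
  Position 3: "c" => no
  Position 4: "b" => no
  Position 5: "b" => no
  Position 6: "b" => no
  Position 7: "b" => no
  Position 8: "c" => no
Total occurrences: 1

1


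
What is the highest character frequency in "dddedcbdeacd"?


Input: dddedcbdeacd
Character counts:
  'a': 1
  'b': 1
  'c': 2
  'd': 6
  'e': 2
Maximum frequency: 6

6


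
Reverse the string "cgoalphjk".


Input: cgoalphjk
Reading characters right to left:
  Position 8: 'k'
  Position 7: 'j'
  Position 6: 'h'
  Position 5: 'p'
  Position 4: 'l'
  Position 3: 'a'
  Position 2: 'o'
  Position 1: 'g'
  Position 0: 'c'
Reversed: kjhplaogc

kjhplaogc


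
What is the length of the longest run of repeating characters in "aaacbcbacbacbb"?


Input: "aaacbcbacbacbb"
Scanning for longest run:
  Position 1 ('a'): continues run of 'a', length=2
  Position 2 ('a'): continues run of 'a', length=3
  Position 3 ('c'): new char, reset run to 1
  Position 4 ('b'): new char, reset run to 1
  Position 5 ('c'): new char, reset run to 1
  Position 6 ('b'): new char, reset run to 1
  Position 7 ('a'): new char, reset run to 1
  Position 8 ('c'): new char, reset run to 1
  Position 9 ('b'): new char, reset run to 1
  Position 10 ('a'): new char, reset run to 1
  Position 11 ('c'): new char, reset run to 1
  Position 12 ('b'): new char, reset run to 1
  Position 13 ('b'): continues run of 'b', length=2
Longest run: 'a' with length 3

3


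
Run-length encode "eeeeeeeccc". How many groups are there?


Input: eeeeeeeccc
Scanning for consecutive runs:
  Group 1: 'e' x 7 (positions 0-6)
  Group 2: 'c' x 3 (positions 7-9)
Total groups: 2

2


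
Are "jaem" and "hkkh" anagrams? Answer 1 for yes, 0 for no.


Strings: "jaem", "hkkh"
Sorted first:  aejm
Sorted second: hhkk
Differ at position 0: 'a' vs 'h' => not anagrams

0


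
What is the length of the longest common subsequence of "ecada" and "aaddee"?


LCS of "ecada" and "aaddee"
DP table:
           a    a    d    d    e    e
      0    0    0    0    0    0    0
  e   0    0    0    0    0    1    1
  c   0    0    0    0    0    1    1
  a   0    1    1    1    1    1    1
  d   0    1    1    2    2    2    2
  a   0    1    2    2    2    2    2
LCS length = dp[5][6] = 2

2


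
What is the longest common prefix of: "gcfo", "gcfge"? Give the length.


Words: gcfo, gcfge
  Position 0: all 'g' => match
  Position 1: all 'c' => match
  Position 2: all 'f' => match
  Position 3: ('o', 'g') => mismatch, stop
LCP = "gcf" (length 3)

3


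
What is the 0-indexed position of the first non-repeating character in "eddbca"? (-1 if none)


Input: eddbca
Character frequencies:
  'a': 1
  'b': 1
  'c': 1
  'd': 2
  'e': 1
Scanning left to right for freq == 1:
  Position 0 ('e'): unique! => answer = 0

0


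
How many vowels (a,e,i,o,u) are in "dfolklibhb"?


Input: dfolklibhb
Checking each character:
  'd' at position 0: consonant
  'f' at position 1: consonant
  'o' at position 2: vowel (running total: 1)
  'l' at position 3: consonant
  'k' at position 4: consonant
  'l' at position 5: consonant
  'i' at position 6: vowel (running total: 2)
  'b' at position 7: consonant
  'h' at position 8: consonant
  'b' at position 9: consonant
Total vowels: 2

2


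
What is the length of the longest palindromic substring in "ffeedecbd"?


Input: "ffeedecbd"
Checking substrings for palindromes:
  [3:6] "ede" (len 3) => palindrome
  [0:2] "ff" (len 2) => palindrome
  [2:4] "ee" (len 2) => palindrome
Longest palindromic substring: "ede" with length 3

3


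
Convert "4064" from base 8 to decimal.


Input: "4064" in base 8
Positional expansion:
  Digit '4' (value 4) x 8^3 = 2048
  Digit '0' (value 0) x 8^2 = 0
  Digit '6' (value 6) x 8^1 = 48
  Digit '4' (value 4) x 8^0 = 4
Sum = 2100

2100


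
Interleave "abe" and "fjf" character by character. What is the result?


Interleaving "abe" and "fjf":
  Position 0: 'a' from first, 'f' from second => "af"
  Position 1: 'b' from first, 'j' from second => "bj"
  Position 2: 'e' from first, 'f' from second => "ef"
Result: afbjef

afbjef


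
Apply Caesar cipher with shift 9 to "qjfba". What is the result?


Caesar cipher: shift "qjfba" by 9
  'q' (pos 16) + 9 = pos 25 = 'z'
  'j' (pos 9) + 9 = pos 18 = 's'
  'f' (pos 5) + 9 = pos 14 = 'o'
  'b' (pos 1) + 9 = pos 10 = 'k'
  'a' (pos 0) + 9 = pos 9 = 'j'
Result: zsokj

zsokj


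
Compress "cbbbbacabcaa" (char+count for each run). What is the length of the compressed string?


Input: cbbbbacabcaa
Runs:
  'c' x 1 => "c1"
  'b' x 4 => "b4"
  'a' x 1 => "a1"
  'c' x 1 => "c1"
  'a' x 1 => "a1"
  'b' x 1 => "b1"
  'c' x 1 => "c1"
  'a' x 2 => "a2"
Compressed: "c1b4a1c1a1b1c1a2"
Compressed length: 16

16


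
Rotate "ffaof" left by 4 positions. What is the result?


Input: "ffaof", rotate left by 4
First 4 characters: "ffao"
Remaining characters: "f"
Concatenate remaining + first: "f" + "ffao" = "fffao"

fffao


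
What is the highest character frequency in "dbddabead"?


Input: dbddabead
Character counts:
  'a': 2
  'b': 2
  'd': 4
  'e': 1
Maximum frequency: 4

4


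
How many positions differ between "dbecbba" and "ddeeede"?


Comparing "dbecbba" and "ddeeede" position by position:
  Position 0: 'd' vs 'd' => same
  Position 1: 'b' vs 'd' => DIFFER
  Position 2: 'e' vs 'e' => same
  Position 3: 'c' vs 'e' => DIFFER
  Position 4: 'b' vs 'e' => DIFFER
  Position 5: 'b' vs 'd' => DIFFER
  Position 6: 'a' vs 'e' => DIFFER
Positions that differ: 5

5


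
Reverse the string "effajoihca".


Input: effajoihca
Reading characters right to left:
  Position 9: 'a'
  Position 8: 'c'
  Position 7: 'h'
  Position 6: 'i'
  Position 5: 'o'
  Position 4: 'j'
  Position 3: 'a'
  Position 2: 'f'
  Position 1: 'f'
  Position 0: 'e'
Reversed: achiojaffe

achiojaffe


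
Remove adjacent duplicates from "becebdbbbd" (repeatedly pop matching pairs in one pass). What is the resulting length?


Input: becebdbbbd
Stack-based adjacent duplicate removal:
  Read 'b': push. Stack: b
  Read 'e': push. Stack: be
  Read 'c': push. Stack: bec
  Read 'e': push. Stack: bece
  Read 'b': push. Stack: beceb
  Read 'd': push. Stack: becebd
  Read 'b': push. Stack: becebdb
  Read 'b': matches stack top 'b' => pop. Stack: becebd
  Read 'b': push. Stack: becebdb
  Read 'd': push. Stack: becebdbd
Final stack: "becebdbd" (length 8)

8


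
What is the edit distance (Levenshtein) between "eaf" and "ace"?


Computing edit distance: "eaf" -> "ace"
DP table:
           a    c    e
      0    1    2    3
  e   1    1    2    2
  a   2    1    2    3
  f   3    2    2    3
Edit distance = dp[3][3] = 3

3


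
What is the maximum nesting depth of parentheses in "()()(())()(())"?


Input: "()()(())()(())"
Tracking depth:
  Position 0 '(': depth becomes 1
  Position 1 ')': depth becomes 0
  Position 2 '(': depth becomes 1
  Position 3 ')': depth becomes 0
  Position 4 '(': depth becomes 1
  Position 5 '(': depth becomes 2
  Position 6 ')': depth becomes 1
  Position 7 ')': depth becomes 0
  Position 8 '(': depth becomes 1
  Position 9 ')': depth becomes 0
  Position 10 '(': depth becomes 1
  Position 11 '(': depth becomes 2
  Position 12 ')': depth becomes 1
  Position 13 ')': depth becomes 0
Maximum depth reached: 2

2


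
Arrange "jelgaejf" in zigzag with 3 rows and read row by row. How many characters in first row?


Zigzag "jelgaejf" into 3 rows:
Placing characters:
  'j' => row 0
  'e' => row 1
  'l' => row 2
  'g' => row 1
  'a' => row 0
  'e' => row 1
  'j' => row 2
  'f' => row 1
Rows:
  Row 0: "ja"
  Row 1: "egef"
  Row 2: "lj"
First row length: 2

2


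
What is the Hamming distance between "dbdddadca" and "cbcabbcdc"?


Comparing "dbdddadca" and "cbcabbcdc" position by position:
  Position 0: 'd' vs 'c' => differ
  Position 1: 'b' vs 'b' => same
  Position 2: 'd' vs 'c' => differ
  Position 3: 'd' vs 'a' => differ
  Position 4: 'd' vs 'b' => differ
  Position 5: 'a' vs 'b' => differ
  Position 6: 'd' vs 'c' => differ
  Position 7: 'c' vs 'd' => differ
  Position 8: 'a' vs 'c' => differ
Total differences (Hamming distance): 8

8


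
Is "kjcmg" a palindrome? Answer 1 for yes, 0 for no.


Input: kjcmg
Reversed: gmcjk
  Compare pos 0 ('k') with pos 4 ('g'): MISMATCH
  Compare pos 1 ('j') with pos 3 ('m'): MISMATCH
Result: not a palindrome

0


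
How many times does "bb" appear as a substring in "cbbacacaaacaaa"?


Searching for "bb" in "cbbacacaaacaaa"
Scanning each position:
  Position 0: "cb" => no
  Position 1: "bb" => MATCH
  Position 2: "ba" => no
  Position 3: "ac" => no
  Position 4: "ca" => no
  Position 5: "ac" => no
  Position 6: "ca" => no
  Position 7: "aa" => no
  Position 8: "aa" => no
  Position 9: "ac" => no
  Position 10: "ca" => no
  Position 11: "aa" => no
  Position 12: "aa" => no
Total occurrences: 1

1


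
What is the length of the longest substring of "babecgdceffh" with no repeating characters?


Input: "babecgdceffh"
Sliding window (track last position of each char):
  Position 0 ('b'): window [0,0] length 1 -- new best
  Position 1 ('a'): window [0,1] length 2 -- new best
  Position 2 ('b'): repeat (last at 0), move window start to 1
  Position 2 ('b'): window [1,2] length 2
  Position 3 ('e'): window [1,3] length 3 -- new best
  Position 4 ('c'): window [1,4] length 4 -- new best
  Position 5 ('g'): window [1,5] length 5 -- new best
  Position 6 ('d'): window [1,6] length 6 -- new best
  Position 7 ('c'): repeat (last at 4), move window start to 5
  Position 7 ('c'): window [5,7] length 3
  Position 8 ('e'): window [5,8] length 4
  Position 9 ('f'): window [5,9] length 5
  Position 10 ('f'): repeat (last at 9), move window start to 10
  Position 10 ('f'): window [10,10] length 1
  Position 11 ('h'): window [10,11] length 2
Longest substring with no repeats: "abecgd" with length 6

6


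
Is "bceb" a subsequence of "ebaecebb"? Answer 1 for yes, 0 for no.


Check if "bceb" is a subsequence of "ebaecebb"
Greedy scan:
  Position 0 ('e'): no match needed
  Position 1 ('b'): matches sub[0] = 'b'
  Position 2 ('a'): no match needed
  Position 3 ('e'): no match needed
  Position 4 ('c'): matches sub[1] = 'c'
  Position 5 ('e'): matches sub[2] = 'e'
  Position 6 ('b'): matches sub[3] = 'b'
  Position 7 ('b'): no match needed
All 4 characters matched => is a subsequence

1


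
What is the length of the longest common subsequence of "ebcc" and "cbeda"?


LCS of "ebcc" and "cbeda"
DP table:
           c    b    e    d    a
      0    0    0    0    0    0
  e   0    0    0    1    1    1
  b   0    0    1    1    1    1
  c   0    1    1    1    1    1
  c   0    1    1    1    1    1
LCS length = dp[4][5] = 1

1


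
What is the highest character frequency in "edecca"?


Input: edecca
Character counts:
  'a': 1
  'c': 2
  'd': 1
  'e': 2
Maximum frequency: 2

2


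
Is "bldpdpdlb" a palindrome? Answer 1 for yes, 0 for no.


Input: bldpdpdlb
Reversed: bldpdpdlb
  Compare pos 0 ('b') with pos 8 ('b'): match
  Compare pos 1 ('l') with pos 7 ('l'): match
  Compare pos 2 ('d') with pos 6 ('d'): match
  Compare pos 3 ('p') with pos 5 ('p'): match
Result: palindrome

1


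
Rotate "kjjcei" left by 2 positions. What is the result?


Input: "kjjcei", rotate left by 2
First 2 characters: "kj"
Remaining characters: "jcei"
Concatenate remaining + first: "jcei" + "kj" = "jceikj"

jceikj


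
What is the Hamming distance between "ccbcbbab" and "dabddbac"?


Comparing "ccbcbbab" and "dabddbac" position by position:
  Position 0: 'c' vs 'd' => differ
  Position 1: 'c' vs 'a' => differ
  Position 2: 'b' vs 'b' => same
  Position 3: 'c' vs 'd' => differ
  Position 4: 'b' vs 'd' => differ
  Position 5: 'b' vs 'b' => same
  Position 6: 'a' vs 'a' => same
  Position 7: 'b' vs 'c' => differ
Total differences (Hamming distance): 5

5


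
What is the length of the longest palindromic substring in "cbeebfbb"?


Input: "cbeebfbb"
Checking substrings for palindromes:
  [1:5] "beeb" (len 4) => palindrome
  [4:7] "bfb" (len 3) => palindrome
  [2:4] "ee" (len 2) => palindrome
  [6:8] "bb" (len 2) => palindrome
Longest palindromic substring: "beeb" with length 4

4


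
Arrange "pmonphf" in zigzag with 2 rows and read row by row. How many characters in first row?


Zigzag "pmonphf" into 2 rows:
Placing characters:
  'p' => row 0
  'm' => row 1
  'o' => row 0
  'n' => row 1
  'p' => row 0
  'h' => row 1
  'f' => row 0
Rows:
  Row 0: "popf"
  Row 1: "mnh"
First row length: 4

4


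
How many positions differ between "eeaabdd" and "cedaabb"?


Comparing "eeaabdd" and "cedaabb" position by position:
  Position 0: 'e' vs 'c' => DIFFER
  Position 1: 'e' vs 'e' => same
  Position 2: 'a' vs 'd' => DIFFER
  Position 3: 'a' vs 'a' => same
  Position 4: 'b' vs 'a' => DIFFER
  Position 5: 'd' vs 'b' => DIFFER
  Position 6: 'd' vs 'b' => DIFFER
Positions that differ: 5

5


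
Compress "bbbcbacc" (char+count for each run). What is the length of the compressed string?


Input: bbbcbacc
Runs:
  'b' x 3 => "b3"
  'c' x 1 => "c1"
  'b' x 1 => "b1"
  'a' x 1 => "a1"
  'c' x 2 => "c2"
Compressed: "b3c1b1a1c2"
Compressed length: 10

10


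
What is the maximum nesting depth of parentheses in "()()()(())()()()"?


Input: "()()()(())()()()"
Tracking depth:
  Position 0 '(': depth becomes 1
  Position 1 ')': depth becomes 0
  Position 2 '(': depth becomes 1
  Position 3 ')': depth becomes 0
  Position 4 '(': depth becomes 1
  Position 5 ')': depth becomes 0
  Position 6 '(': depth becomes 1
  Position 7 '(': depth becomes 2
  Position 8 ')': depth becomes 1
  Position 9 ')': depth becomes 0
  Position 10 '(': depth becomes 1
  Position 11 ')': depth becomes 0
  Position 12 '(': depth becomes 1
  Position 13 ')': depth becomes 0
  Position 14 '(': depth becomes 1
  Position 15 ')': depth becomes 0
Maximum depth reached: 2

2


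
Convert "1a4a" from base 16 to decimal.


Input: "1a4a" in base 16
Positional expansion:
  Digit '1' (value 1) x 16^3 = 4096
  Digit 'a' (value 10) x 16^2 = 2560
  Digit '4' (value 4) x 16^1 = 64
  Digit 'a' (value 10) x 16^0 = 10
Sum = 6730

6730


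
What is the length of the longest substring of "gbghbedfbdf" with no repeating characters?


Input: "gbghbedfbdf"
Sliding window (track last position of each char):
  Position 0 ('g'): window [0,0] length 1 -- new best
  Position 1 ('b'): window [0,1] length 2 -- new best
  Position 2 ('g'): repeat (last at 0), move window start to 1
  Position 2 ('g'): window [1,2] length 2
  Position 3 ('h'): window [1,3] length 3 -- new best
  Position 4 ('b'): repeat (last at 1), move window start to 2
  Position 4 ('b'): window [2,4] length 3
  Position 5 ('e'): window [2,5] length 4 -- new best
  Position 6 ('d'): window [2,6] length 5 -- new best
  Position 7 ('f'): window [2,7] length 6 -- new best
  Position 8 ('b'): repeat (last at 4), move window start to 5
  Position 8 ('b'): window [5,8] length 4
  Position 9 ('d'): repeat (last at 6), move window start to 7
  Position 9 ('d'): window [7,9] length 3
  Position 10 ('f'): repeat (last at 7), move window start to 8
  Position 10 ('f'): window [8,10] length 3
Longest substring with no repeats: "ghbedf" with length 6

6
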